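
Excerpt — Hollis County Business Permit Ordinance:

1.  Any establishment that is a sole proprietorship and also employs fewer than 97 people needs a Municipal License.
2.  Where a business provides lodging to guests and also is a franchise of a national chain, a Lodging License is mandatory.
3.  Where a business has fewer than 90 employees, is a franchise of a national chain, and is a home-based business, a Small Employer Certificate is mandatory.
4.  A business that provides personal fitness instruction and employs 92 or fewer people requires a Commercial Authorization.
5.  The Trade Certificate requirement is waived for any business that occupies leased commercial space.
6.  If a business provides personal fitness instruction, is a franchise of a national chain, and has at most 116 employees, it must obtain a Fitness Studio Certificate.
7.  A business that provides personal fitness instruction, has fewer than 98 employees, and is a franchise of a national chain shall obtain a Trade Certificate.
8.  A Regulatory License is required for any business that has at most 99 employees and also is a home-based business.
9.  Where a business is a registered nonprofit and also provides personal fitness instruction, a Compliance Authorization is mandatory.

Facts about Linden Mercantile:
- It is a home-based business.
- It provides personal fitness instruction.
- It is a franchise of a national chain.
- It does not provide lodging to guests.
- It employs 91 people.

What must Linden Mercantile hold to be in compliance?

1. is a franchise of a national chain (not: is a sole proprietorship); employees 91 < 97 → Municipal License not required.
2. does not provide lodging to guests; is a franchise of a national chain → Lodging License not required.
3. employees 91 ≥ 90; is a franchise of a national chain; is a home-based business → Small Employer Certificate not required.
4. provides personal fitness instruction; employees 91 ≤ 92 → Commercial Authorization required.
5. is a home-based business (not: occupies leased commercial space) → Trade Certificate exemption does not apply.
6. provides personal fitness instruction; is a franchise of a national chain; employees 91 ≤ 116 → Fitness Studio Certificate required.
7. provides personal fitness instruction; employees 91 < 98; is a franchise of a national chain → Trade Certificate required.
8. employees 91 ≤ 99; is a home-based business → Regulatory License required.
9. is a franchise of a national chain (not: is a registered nonprofit); provides personal fitness instruction → Compliance Authorization not required.

Commercial Authorization, Fitness Studio Certificate, Regulatory License, Trade Certificate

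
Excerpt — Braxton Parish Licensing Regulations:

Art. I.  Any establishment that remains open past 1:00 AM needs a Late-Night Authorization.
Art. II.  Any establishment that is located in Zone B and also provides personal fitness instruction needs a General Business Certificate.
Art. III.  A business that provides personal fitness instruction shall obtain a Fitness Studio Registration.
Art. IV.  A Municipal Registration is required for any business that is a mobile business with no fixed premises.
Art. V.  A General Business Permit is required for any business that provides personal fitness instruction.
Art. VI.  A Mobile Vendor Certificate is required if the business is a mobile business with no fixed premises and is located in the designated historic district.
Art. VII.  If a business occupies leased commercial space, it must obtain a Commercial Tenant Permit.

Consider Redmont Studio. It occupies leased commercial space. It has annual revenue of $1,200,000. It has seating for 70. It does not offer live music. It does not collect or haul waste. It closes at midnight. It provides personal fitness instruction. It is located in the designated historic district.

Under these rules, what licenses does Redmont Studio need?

Art. I. closes midnight, at/before 1:00 AM → Late-Night Authorization not required.
Art. II. is located in the designated historic district (not: is located in Zone B); provides personal fitness instruction → General Business Certificate not required.
Art. III. provides personal fitness instruction → Fitness Studio Registration required.
Art. IV. occupies leased commercial space (not: is a mobile business with no fixed premises) → Municipal Registration not required.
Art. V. provides personal fitness instruction → General Business Permit required.
Art. VI. occupies leased commercial space (not: is a mobile business with no fixed premises); is located in the designated historic district → Mobile Vendor Certificate not required.
Art. VII. occupies leased commercial space → Commercial Tenant Permit required.

Commercial Tenant Permit, Fitness Studio Registration, General Business Permit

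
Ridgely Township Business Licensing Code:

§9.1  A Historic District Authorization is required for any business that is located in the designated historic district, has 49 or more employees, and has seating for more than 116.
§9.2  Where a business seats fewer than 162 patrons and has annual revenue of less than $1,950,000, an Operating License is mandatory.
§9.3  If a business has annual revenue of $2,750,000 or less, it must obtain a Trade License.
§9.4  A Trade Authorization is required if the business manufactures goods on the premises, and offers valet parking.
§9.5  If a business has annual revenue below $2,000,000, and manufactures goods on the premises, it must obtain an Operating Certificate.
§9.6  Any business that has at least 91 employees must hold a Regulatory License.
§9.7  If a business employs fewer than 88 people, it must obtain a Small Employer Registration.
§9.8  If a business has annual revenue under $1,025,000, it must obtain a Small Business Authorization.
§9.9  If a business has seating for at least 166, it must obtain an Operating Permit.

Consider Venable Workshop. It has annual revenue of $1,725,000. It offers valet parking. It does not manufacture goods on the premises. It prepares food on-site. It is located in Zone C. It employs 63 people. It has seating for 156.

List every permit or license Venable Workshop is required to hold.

Operating License, Small Employer Registration, Trade License

§9.1 is located in Zone C (not: is located in the designated historic district); employees 63 ≥ 49; seating 156 > 116 → Historic District Authorization not required.
§9.2 seating 156 < 162; revenue $1,725,000 < $1,950,000 → Operating License required.
§9.3 revenue $1,725,000 ≤ $2,750,000 → Trade License required.
§9.4 does not manufacture goods on the premises; offers valet parking → Trade Authorization not required.
§9.5 revenue $1,725,000 < $2,000,000; does not manufacture goods on the premises → Operating Certificate not required.
§9.6 employees 63 < 91 → Regulatory License not required.
§9.7 employees 63 < 88 → Small Employer Registration required.
§9.8 revenue $1,725,000 ≥ $1,025,000 → Small Business Authorization not required.
§9.9 seating 156 < 166 → Operating Permit not required.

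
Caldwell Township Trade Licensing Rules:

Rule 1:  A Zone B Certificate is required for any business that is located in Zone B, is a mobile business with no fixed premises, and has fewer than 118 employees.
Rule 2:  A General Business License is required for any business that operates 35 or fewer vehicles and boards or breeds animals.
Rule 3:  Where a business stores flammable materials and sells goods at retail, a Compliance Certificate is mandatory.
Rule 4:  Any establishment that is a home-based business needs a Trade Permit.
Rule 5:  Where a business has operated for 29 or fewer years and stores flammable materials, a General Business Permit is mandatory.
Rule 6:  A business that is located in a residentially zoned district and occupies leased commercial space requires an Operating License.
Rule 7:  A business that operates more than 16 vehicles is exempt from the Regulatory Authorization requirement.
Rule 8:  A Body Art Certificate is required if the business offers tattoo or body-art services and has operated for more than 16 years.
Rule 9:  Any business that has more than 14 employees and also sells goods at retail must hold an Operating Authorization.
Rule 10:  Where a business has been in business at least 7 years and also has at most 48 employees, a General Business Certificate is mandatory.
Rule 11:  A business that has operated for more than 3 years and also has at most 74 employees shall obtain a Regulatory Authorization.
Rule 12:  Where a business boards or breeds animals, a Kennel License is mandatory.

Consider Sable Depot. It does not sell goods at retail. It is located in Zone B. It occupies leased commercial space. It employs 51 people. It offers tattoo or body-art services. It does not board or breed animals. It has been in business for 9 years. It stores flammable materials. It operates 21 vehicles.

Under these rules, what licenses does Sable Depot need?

General Business Permit

Rule 1: is located in Zone B; occupies leased commercial space (not: is a mobile business with no fixed premises); employees 51 < 118 → Zone B Certificate not required.
Rule 2: vehicles 21 ≤ 35; does not board or breed animals → General Business License not required.
Rule 3: stores flammable materials; does not sell goods at retail → Compliance Certificate not required.
Rule 4: occupies leased commercial space (not: is a home-based business) → Trade Permit not required.
Rule 5: years in business 9 ≤ 29; stores flammable materials → General Business Permit required.
Rule 6: is located in Zone B (not: is located in a residentially zoned district); occupies leased commercial space → Operating License not required.
Rule 7: vehicles 21 > 16 → exempt from Regulatory Authorization.
Rule 8: offers tattoo or body-art services; years in business 9 ≤ 16 → Body Art Certificate not required.
Rule 9: employees 51 > 14; does not sell goods at retail → Operating Authorization not required.
Rule 10: years in business 9 ≥ 7; employees 51 > 48 → General Business Certificate not required.
Rule 11: years in business 9 > 3; employees 51 ≤ 74 → Regulatory Authorization required.
Rule 12: does not board or breed animals → Kennel License not required.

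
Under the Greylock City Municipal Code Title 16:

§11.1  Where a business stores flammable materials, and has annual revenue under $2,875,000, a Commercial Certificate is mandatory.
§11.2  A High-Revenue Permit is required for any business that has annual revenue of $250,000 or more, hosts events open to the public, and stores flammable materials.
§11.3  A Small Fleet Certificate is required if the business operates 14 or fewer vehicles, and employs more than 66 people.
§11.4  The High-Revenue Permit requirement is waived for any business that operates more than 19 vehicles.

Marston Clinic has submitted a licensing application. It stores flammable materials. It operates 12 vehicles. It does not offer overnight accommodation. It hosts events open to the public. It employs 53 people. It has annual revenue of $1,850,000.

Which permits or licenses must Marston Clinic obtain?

Commercial Certificate, High-Revenue Permit

§11.1 stores flammable materials; revenue $1,850,000 < $2,875,000 → Commercial Certificate required.
§11.2 revenue $1,850,000 ≥ $250,000; hosts events open to the public; stores flammable materials → High-Revenue Permit required.
§11.3 vehicles 12 ≤ 14; employees 53 ≤ 66 → Small Fleet Certificate not required.
§11.4 vehicles 12 ≤ 19 → High-Revenue Permit exemption does not apply.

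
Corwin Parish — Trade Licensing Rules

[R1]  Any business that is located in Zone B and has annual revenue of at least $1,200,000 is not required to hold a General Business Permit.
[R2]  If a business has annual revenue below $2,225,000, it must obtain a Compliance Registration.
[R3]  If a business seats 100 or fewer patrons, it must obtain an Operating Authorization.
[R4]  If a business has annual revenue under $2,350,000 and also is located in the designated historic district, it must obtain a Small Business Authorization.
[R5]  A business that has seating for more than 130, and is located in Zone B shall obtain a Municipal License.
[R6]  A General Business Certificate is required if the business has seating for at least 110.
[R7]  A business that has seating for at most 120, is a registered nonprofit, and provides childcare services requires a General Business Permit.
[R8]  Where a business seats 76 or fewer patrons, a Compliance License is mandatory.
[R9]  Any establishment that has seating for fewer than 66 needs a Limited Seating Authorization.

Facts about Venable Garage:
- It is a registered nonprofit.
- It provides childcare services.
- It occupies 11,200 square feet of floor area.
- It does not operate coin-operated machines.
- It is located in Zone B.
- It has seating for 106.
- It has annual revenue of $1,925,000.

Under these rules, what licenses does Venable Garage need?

[R1] is located in Zone B; revenue $1,925,000 ≥ $1,200,000 → exempt from General Business Permit.
[R2] revenue $1,925,000 < $2,225,000 → Compliance Registration required.
[R3] seating 106 > 100 → Operating Authorization not required.
[R4] revenue $1,925,000 < $2,350,000; is located in Zone B (not: is located in the designated historic district) → Small Business Authorization not required.
[R5] seating 106 ≤ 130; is located in Zone B → Municipal License not required.
[R6] seating 106 < 110 → General Business Certificate not required.
[R7] seating 106 ≤ 120; is a registered nonprofit; provides childcare services → General Business Permit required.
[R8] seating 106 > 76 → Compliance License not required.
[R9] seating 106 ≥ 66 → Limited Seating Authorization not required.

Compliance Registration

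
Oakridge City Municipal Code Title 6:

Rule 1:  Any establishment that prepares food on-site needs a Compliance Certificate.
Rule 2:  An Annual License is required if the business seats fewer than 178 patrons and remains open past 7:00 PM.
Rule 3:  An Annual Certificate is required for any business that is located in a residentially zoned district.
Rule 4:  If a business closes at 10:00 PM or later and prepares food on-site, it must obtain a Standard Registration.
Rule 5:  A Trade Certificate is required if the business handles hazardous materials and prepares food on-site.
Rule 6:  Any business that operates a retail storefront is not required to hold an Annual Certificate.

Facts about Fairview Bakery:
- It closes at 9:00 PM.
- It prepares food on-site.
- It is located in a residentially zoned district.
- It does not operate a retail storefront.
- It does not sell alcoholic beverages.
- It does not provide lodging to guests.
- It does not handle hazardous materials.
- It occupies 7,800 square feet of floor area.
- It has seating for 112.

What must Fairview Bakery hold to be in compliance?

Annual Certificate, Annual License, Compliance Certificate

Rule 1: prepares food on-site → Compliance Certificate required.
Rule 2: seating 112 < 178; closes 9:00 PM, after 7:00 PM → Annual License required.
Rule 3: is located in a residentially zoned district → Annual Certificate required.
Rule 4: closes 9:00 PM, at/before 10:00 PM; prepares food on-site → Standard Registration not required.
Rule 5: does not handle hazardous materials; prepares food on-site → Trade Certificate not required.
Rule 6: does not operate a retail storefront → Annual Certificate exemption does not apply.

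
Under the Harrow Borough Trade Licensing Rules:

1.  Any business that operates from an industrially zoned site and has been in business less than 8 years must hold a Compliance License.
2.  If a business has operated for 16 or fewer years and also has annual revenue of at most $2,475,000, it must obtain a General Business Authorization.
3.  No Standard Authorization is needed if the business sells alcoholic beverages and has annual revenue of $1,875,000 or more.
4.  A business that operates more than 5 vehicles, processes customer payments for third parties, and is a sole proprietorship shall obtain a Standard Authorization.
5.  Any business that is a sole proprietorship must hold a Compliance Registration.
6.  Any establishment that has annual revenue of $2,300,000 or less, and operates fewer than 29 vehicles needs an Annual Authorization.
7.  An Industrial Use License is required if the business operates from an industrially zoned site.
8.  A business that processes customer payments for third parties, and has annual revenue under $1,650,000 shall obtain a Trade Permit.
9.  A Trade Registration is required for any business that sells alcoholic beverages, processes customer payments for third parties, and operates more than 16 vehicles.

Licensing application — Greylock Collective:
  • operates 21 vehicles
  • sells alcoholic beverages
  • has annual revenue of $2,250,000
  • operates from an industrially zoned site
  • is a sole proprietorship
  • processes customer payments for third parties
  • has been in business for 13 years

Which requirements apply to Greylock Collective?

Annual Authorization, Compliance Registration, General Business Authorization, Industrial Use License, Trade Registration

1. operates from an industrially zoned site; years in business 13 ≥ 8 → Compliance License not required.
2. years in business 13 ≤ 16; revenue $2,250,000 ≤ $2,475,000 → General Business Authorization required.
3. sells alcoholic beverages; revenue $2,250,000 ≥ $1,875,000 → exempt from Standard Authorization.
4. vehicles 21 > 5; processes customer payments for third parties; is a sole proprietorship → Standard Authorization required.
5. is a sole proprietorship → Compliance Registration required.
6. revenue $2,250,000 ≤ $2,300,000; vehicles 21 < 29 → Annual Authorization required.
7. operates from an industrially zoned site → Industrial Use License required.
8. processes customer payments for third parties; revenue $2,250,000 ≥ $1,650,000 → Trade Permit not required.
9. sells alcoholic beverages; processes customer payments for third parties; vehicles 21 > 16 → Trade Registration required.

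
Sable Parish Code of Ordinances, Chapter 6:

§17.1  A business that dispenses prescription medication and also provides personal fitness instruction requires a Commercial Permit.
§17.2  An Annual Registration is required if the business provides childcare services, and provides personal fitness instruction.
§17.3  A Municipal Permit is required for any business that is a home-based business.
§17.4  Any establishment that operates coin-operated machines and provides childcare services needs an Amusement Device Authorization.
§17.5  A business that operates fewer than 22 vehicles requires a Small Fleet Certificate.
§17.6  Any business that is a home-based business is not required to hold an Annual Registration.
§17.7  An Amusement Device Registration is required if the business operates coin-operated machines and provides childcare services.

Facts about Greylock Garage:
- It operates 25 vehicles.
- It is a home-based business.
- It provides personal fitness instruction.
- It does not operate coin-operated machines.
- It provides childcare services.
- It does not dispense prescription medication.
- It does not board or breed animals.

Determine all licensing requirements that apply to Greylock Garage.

§17.1 does not dispense prescription medication; provides personal fitness instruction → Commercial Permit not required.
§17.2 provides childcare services; provides personal fitness instruction → Annual Registration required.
§17.3 is a home-based business → Municipal Permit required.
§17.4 does not operate coin-operated machines; provides childcare services → Amusement Device Authorization not required.
§17.5 vehicles 25 ≥ 22 → Small Fleet Certificate not required.
§17.6 is a home-based business → exempt from Annual Registration.
§17.7 does not operate coin-operated machines; provides childcare services → Amusement Device Registration not required.

Municipal Permit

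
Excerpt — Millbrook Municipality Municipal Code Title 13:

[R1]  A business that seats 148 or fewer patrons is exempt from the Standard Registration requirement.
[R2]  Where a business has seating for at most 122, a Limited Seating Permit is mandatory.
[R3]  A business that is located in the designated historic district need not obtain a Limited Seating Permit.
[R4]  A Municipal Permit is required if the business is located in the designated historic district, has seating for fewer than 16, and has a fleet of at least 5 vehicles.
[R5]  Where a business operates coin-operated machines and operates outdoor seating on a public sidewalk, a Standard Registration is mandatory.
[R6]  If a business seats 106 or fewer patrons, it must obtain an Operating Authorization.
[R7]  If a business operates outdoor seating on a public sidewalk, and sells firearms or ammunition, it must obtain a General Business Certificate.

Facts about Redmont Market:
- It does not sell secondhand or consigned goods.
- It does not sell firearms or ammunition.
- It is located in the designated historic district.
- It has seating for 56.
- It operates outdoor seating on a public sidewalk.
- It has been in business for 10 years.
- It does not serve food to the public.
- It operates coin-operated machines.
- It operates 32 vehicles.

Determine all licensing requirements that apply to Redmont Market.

[R1] seating 56 ≤ 148 → exempt from Standard Registration.
[R2] seating 56 ≤ 122 → Limited Seating Permit required.
[R3] is located in the designated historic district → exempt from Limited Seating Permit.
[R4] is located in the designated historic district; seating 56 ≥ 16; vehicles 32 ≥ 5 → Municipal Permit not required.
[R5] operates coin-operated machines; operates outdoor seating on a public sidewalk → Standard Registration required.
[R6] seating 56 ≤ 106 → Operating Authorization required.
[R7] operates outdoor seating on a public sidewalk; does not sell firearms or ammunition → General Business Certificate not required.

Operating Authorization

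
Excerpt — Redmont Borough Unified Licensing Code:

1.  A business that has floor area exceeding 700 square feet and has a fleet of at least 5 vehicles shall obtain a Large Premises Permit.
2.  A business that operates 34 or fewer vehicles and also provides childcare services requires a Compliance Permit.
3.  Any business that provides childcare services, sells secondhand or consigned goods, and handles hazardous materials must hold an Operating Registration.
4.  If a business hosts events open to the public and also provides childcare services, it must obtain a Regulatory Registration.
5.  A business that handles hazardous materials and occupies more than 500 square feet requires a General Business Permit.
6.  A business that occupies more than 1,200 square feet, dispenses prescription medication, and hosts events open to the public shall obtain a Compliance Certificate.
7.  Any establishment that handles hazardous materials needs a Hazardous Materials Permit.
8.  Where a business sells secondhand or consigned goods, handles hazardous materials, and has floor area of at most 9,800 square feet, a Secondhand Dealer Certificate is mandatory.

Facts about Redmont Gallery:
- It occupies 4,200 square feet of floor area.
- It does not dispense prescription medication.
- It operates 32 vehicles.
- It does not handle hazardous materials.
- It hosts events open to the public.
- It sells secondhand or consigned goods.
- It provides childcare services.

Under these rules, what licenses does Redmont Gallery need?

Compliance Permit, Large Premises Permit, Regulatory Registration

1. floor area 4,200 square feet > 700 square feet; vehicles 32 ≥ 5 → Large Premises Permit required.
2. vehicles 32 ≤ 34; provides childcare services → Compliance Permit required.
3. provides childcare services; sells secondhand or consigned goods; does not handle hazardous materials → Operating Registration not required.
4. hosts events open to the public; provides childcare services → Regulatory Registration required.
5. does not handle hazardous materials; floor area 4,200 square feet > 500 square feet → General Business Permit not required.
6. floor area 4,200 square feet > 1,200 square feet; does not dispense prescription medication; hosts events open to the public → Compliance Certificate not required.
7. does not handle hazardous materials → Hazardous Materials Permit not required.
8. sells secondhand or consigned goods; does not handle hazardous materials; floor area 4,200 square feet ≤ 9,800 square feet → Secondhand Dealer Certificate not required.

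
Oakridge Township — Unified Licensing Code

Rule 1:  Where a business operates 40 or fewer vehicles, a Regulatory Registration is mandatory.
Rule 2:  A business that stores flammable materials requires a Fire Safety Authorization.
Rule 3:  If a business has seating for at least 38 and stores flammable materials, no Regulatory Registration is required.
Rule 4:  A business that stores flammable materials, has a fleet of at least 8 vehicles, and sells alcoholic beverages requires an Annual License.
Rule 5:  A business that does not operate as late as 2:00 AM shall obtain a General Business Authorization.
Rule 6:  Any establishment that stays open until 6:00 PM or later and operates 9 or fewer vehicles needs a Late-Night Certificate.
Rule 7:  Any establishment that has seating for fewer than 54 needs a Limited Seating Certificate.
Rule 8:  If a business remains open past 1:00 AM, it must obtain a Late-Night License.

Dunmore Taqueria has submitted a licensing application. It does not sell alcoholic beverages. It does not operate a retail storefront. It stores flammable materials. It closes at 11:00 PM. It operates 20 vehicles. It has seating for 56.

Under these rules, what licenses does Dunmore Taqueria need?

Rule 1: vehicles 20 ≤ 40 → Regulatory Registration required.
Rule 2: stores flammable materials → Fire Safety Authorization required.
Rule 3: seating 56 ≥ 38; stores flammable materials → exempt from Regulatory Registration.
Rule 4: stores flammable materials; vehicles 20 ≥ 8; does not sell alcoholic beverages → Annual License not required.
Rule 5: closes 11:00 PM, at/before 2:00 AM → General Business Authorization required.
Rule 6: closes 11:00 PM, after 6:00 PM; vehicles 20 > 9 → Late-Night Certificate not required.
Rule 7: seating 56 ≥ 54 → Limited Seating Certificate not required.
Rule 8: closes 11:00 PM, at/before 1:00 AM → Late-Night License not required.

Fire Safety Authorization, General Business Authorization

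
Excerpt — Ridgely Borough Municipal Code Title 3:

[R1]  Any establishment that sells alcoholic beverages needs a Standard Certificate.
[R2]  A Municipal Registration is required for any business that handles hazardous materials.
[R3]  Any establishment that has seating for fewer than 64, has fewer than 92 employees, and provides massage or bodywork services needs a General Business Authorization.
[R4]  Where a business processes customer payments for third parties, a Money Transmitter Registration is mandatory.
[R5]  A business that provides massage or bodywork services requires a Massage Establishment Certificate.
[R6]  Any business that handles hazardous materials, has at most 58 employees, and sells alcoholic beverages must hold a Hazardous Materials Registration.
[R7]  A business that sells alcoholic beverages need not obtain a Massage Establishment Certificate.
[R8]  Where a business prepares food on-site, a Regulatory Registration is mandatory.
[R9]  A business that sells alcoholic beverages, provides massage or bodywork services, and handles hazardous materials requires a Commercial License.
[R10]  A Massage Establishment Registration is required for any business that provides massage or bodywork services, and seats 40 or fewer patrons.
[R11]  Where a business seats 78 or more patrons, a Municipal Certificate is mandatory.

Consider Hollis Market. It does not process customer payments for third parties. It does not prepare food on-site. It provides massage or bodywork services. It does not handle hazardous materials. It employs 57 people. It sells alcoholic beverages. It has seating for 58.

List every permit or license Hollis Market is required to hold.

General Business Authorization, Standard Certificate

[R1] sells alcoholic beverages → Standard Certificate required.
[R2] does not handle hazardous materials → Municipal Registration not required.
[R3] seating 58 < 64; employees 57 < 92; provides massage or bodywork services → General Business Authorization required.
[R4] does not process customer payments for third parties → Money Transmitter Registration not required.
[R5] provides massage or bodywork services → Massage Establishment Certificate required.
[R6] does not handle hazardous materials; employees 57 ≤ 58; sells alcoholic beverages → Hazardous Materials Registration not required.
[R7] sells alcoholic beverages → exempt from Massage Establishment Certificate.
[R8] does not prepare food on-site → Regulatory Registration not required.
[R9] sells alcoholic beverages; provides massage or bodywork services; does not handle hazardous materials → Commercial License not required.
[R10] provides massage or bodywork services; seating 58 > 40 → Massage Establishment Registration not required.
[R11] seating 58 < 78 → Municipal Certificate not required.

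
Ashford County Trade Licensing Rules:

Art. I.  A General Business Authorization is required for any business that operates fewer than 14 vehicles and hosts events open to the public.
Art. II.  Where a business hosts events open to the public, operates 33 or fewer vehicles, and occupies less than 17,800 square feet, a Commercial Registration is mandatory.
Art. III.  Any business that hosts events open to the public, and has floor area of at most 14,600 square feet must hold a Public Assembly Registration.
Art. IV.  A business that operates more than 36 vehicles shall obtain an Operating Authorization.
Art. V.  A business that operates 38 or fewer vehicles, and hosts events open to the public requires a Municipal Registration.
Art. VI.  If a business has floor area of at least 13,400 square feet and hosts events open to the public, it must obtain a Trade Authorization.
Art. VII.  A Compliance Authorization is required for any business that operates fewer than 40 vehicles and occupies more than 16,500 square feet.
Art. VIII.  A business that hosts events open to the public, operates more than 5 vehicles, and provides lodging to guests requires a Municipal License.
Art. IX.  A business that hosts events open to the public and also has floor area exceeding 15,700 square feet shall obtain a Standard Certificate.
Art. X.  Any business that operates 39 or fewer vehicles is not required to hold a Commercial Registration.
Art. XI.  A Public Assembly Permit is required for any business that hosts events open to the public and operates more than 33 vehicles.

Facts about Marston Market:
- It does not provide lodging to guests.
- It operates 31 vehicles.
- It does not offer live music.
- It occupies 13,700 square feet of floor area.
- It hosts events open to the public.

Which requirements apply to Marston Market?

Municipal Registration, Public Assembly Registration, Trade Authorization

Art. I. vehicles 31 ≥ 14; hosts events open to the public → General Business Authorization not required.
Art. II. hosts events open to the public; vehicles 31 ≤ 33; floor area 13,700 square feet < 17,800 square feet → Commercial Registration required.
Art. III. hosts events open to the public; floor area 13,700 square feet ≤ 14,600 square feet → Public Assembly Registration required.
Art. IV. vehicles 31 ≤ 36 → Operating Authorization not required.
Art. V. vehicles 31 ≤ 38; hosts events open to the public → Municipal Registration required.
Art. VI. floor area 13,700 square feet ≥ 13,400 square feet; hosts events open to the public → Trade Authorization required.
Art. VII. vehicles 31 < 40; floor area 13,700 square feet ≤ 16,500 square feet → Compliance Authorization not required.
Art. VIII. hosts events open to the public; vehicles 31 > 5; does not provide lodging to guests → Municipal License not required.
Art. IX. hosts events open to the public; floor area 13,700 square feet ≤ 15,700 square feet → Standard Certificate not required.
Art. X. vehicles 31 ≤ 39 → exempt from Commercial Registration.
Art. XI. hosts events open to the public; vehicles 31 ≤ 33 → Public Assembly Permit not required.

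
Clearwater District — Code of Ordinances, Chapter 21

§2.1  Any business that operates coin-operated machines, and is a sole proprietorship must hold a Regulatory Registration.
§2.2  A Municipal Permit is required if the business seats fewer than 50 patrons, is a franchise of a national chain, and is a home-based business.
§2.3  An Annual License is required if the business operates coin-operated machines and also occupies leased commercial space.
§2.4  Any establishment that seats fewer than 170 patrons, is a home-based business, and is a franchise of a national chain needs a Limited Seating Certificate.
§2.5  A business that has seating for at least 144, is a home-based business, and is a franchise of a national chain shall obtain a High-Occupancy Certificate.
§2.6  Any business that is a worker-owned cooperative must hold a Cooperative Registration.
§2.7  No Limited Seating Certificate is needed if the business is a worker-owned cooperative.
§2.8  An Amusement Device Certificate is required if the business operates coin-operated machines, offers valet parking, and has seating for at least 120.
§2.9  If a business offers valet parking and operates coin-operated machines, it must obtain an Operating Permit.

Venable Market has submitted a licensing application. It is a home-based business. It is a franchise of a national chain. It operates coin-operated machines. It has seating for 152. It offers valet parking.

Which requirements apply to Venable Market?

Amusement Device Certificate, High-Occupancy Certificate, Limited Seating Certificate, Operating Permit

§2.1 operates coin-operated machines; is a franchise of a national chain (not: is a sole proprietorship) → Regulatory Registration not required.
§2.2 seating 152 ≥ 50; is a franchise of a national chain; is a home-based business → Municipal Permit not required.
§2.3 operates coin-operated machines; is a home-based business (not: occupies leased commercial space) → Annual License not required.
§2.4 seating 152 < 170; is a home-based business; is a franchise of a national chain → Limited Seating Certificate required.
§2.5 seating 152 ≥ 144; is a home-based business; is a franchise of a national chain → High-Occupancy Certificate required.
§2.6 is a franchise of a national chain (not: is a worker-owned cooperative) → Cooperative Registration not required.
§2.7 is a franchise of a national chain (not: is a worker-owned cooperative) → Limited Seating Certificate exemption does not apply.
§2.8 operates coin-operated machines; offers valet parking; seating 152 ≥ 120 → Amusement Device Certificate required.
§2.9 offers valet parking; operates coin-operated machines → Operating Permit required.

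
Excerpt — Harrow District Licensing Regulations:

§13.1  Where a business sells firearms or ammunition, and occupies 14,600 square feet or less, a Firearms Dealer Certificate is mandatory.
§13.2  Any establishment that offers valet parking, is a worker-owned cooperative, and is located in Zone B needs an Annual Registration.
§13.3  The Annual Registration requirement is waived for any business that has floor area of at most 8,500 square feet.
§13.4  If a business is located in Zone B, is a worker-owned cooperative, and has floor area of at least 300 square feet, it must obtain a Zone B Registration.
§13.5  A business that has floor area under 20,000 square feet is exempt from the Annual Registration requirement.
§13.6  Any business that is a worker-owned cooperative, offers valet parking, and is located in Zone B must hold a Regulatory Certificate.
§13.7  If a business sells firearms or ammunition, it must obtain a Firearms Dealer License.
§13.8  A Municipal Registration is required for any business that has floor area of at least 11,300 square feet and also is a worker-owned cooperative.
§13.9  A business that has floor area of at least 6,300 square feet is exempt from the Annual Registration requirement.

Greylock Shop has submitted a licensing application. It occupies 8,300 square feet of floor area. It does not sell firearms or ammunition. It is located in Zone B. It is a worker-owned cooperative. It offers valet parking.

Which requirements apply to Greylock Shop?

§13.1 does not sell firearms or ammunition; floor area 8,300 square feet ≤ 14,600 square feet → Firearms Dealer Certificate not required.
§13.2 offers valet parking; is a worker-owned cooperative; is located in Zone B → Annual Registration required.
§13.3 floor area 8,300 square feet ≤ 8,500 square feet → exempt from Annual Registration.
§13.4 is located in Zone B; is a worker-owned cooperative; floor area 8,300 square feet ≥ 300 square feet → Zone B Registration required.
§13.5 floor area 8,300 square feet < 20,000 square feet → exempt from Annual Registration.
§13.6 is a worker-owned cooperative; offers valet parking; is located in Zone B → Regulatory Certificate required.
§13.7 does not sell firearms or ammunition → Firearms Dealer License not required.
§13.8 floor area 8,300 square feet < 11,300 square feet; is a worker-owned cooperative → Municipal Registration not required.
§13.9 floor area 8,300 square feet ≥ 6,300 square feet → exempt from Annual Registration.

Regulatory Certificate, Zone B Registration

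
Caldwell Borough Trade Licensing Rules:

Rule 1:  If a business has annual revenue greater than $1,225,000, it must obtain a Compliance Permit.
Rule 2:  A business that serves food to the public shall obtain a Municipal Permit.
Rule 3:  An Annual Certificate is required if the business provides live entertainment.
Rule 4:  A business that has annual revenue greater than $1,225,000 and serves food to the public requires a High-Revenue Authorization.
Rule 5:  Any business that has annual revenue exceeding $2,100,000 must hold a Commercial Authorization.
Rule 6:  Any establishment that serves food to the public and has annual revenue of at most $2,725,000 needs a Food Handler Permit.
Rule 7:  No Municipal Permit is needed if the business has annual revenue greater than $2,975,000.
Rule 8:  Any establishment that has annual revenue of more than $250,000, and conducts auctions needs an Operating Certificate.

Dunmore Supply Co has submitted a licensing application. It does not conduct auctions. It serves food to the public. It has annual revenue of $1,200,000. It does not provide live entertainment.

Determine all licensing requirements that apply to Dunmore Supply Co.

Food Handler Permit, Municipal Permit

Rule 1: revenue $1,200,000 ≤ $1,225,000 → Compliance Permit not required.
Rule 2: serves food to the public → Municipal Permit required.
Rule 3: does not provide live entertainment → Annual Certificate not required.
Rule 4: revenue $1,200,000 ≤ $1,225,000; serves food to the public → High-Revenue Authorization not required.
Rule 5: revenue $1,200,000 ≤ $2,100,000 → Commercial Authorization not required.
Rule 6: serves food to the public; revenue $1,200,000 ≤ $2,725,000 → Food Handler Permit required.
Rule 7: revenue $1,200,000 ≤ $2,975,000 → Municipal Permit exemption does not apply.
Rule 8: revenue $1,200,000 > $250,000; does not conduct auctions → Operating Certificate not required.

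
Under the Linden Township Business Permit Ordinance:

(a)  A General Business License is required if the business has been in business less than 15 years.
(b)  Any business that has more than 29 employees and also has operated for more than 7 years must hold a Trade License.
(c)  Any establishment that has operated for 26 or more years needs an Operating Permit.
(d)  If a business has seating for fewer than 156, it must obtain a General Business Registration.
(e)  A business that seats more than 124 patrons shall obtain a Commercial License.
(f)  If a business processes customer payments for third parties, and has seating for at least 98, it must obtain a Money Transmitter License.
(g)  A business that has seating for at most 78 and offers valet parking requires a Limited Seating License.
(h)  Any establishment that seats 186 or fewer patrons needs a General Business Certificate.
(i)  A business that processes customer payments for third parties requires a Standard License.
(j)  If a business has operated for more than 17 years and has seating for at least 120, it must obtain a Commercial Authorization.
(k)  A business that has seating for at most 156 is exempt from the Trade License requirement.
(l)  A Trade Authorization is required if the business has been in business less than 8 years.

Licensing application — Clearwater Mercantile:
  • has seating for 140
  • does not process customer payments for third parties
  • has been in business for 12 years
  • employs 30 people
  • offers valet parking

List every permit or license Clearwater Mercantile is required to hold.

(a) years in business 12 < 15 → General Business License required.
(b) employees 30 > 29; years in business 12 > 7 → Trade License required.
(c) years in business 12 < 26 → Operating Permit not required.
(d) seating 140 < 156 → General Business Registration required.
(e) seating 140 > 124 → Commercial License required.
(f) does not process customer payments for third parties; seating 140 ≥ 98 → Money Transmitter License not required.
(g) seating 140 > 78; offers valet parking → Limited Seating License not required.
(h) seating 140 ≤ 186 → General Business Certificate required.
(i) does not process customer payments for third parties → Standard License not required.
(j) years in business 12 ≤ 17; seating 140 ≥ 120 → Commercial Authorization not required.
(k) seating 140 ≤ 156 → exempt from Trade License.
(l) years in business 12 ≥ 8 → Trade Authorization not required.

Commercial License, General Business Certificate, General Business License, General Business Registration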